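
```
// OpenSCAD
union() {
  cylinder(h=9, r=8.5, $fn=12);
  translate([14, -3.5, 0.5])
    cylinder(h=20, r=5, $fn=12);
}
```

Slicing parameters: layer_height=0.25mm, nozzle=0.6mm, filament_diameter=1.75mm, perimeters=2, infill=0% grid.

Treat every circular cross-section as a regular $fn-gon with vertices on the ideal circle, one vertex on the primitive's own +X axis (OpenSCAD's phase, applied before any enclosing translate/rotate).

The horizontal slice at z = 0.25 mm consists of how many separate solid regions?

1

At z = 0.25 mm: the r=8.5 cylinder gives a regular 12-gon of circumradius 8.5 (constant along its height); the cylinder at (14, -3.5) is absent (z outside [0.5, 20.5]); Combining (union): only the r=8.5 cylinder is present, so the union is just that shape — 1 connected region. The result has 1 disconnected region.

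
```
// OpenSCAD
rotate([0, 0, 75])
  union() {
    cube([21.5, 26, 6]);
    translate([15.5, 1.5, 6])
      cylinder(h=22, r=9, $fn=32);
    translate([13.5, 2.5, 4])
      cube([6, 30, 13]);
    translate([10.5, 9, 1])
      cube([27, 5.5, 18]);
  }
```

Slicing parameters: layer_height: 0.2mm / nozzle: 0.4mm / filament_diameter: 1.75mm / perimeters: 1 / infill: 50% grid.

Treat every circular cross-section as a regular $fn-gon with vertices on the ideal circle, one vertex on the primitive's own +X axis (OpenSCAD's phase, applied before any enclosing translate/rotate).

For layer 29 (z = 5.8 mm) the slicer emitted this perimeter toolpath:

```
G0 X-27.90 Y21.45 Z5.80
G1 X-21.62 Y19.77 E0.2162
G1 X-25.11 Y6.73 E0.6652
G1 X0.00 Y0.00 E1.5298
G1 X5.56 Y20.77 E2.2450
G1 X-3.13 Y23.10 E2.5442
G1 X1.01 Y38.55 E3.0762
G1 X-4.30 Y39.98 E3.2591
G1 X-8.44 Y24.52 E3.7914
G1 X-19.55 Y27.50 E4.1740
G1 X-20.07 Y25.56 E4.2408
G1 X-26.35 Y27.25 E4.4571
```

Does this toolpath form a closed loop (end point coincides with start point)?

no

Start point (G0): (-27.90, 21.45). End point (last G1): the path does not return to the start — open.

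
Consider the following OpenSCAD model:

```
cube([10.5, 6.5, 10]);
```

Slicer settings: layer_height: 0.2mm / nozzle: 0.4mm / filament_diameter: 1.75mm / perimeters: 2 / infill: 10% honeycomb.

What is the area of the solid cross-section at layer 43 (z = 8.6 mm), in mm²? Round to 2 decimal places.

68.25 mm²

At z = 8.6 mm: the cube (footprint 10.5×6.5) is included at this height (area 68.25 mm²). Overall, the cross-section is a single solid region. Net area = 68.25 mm².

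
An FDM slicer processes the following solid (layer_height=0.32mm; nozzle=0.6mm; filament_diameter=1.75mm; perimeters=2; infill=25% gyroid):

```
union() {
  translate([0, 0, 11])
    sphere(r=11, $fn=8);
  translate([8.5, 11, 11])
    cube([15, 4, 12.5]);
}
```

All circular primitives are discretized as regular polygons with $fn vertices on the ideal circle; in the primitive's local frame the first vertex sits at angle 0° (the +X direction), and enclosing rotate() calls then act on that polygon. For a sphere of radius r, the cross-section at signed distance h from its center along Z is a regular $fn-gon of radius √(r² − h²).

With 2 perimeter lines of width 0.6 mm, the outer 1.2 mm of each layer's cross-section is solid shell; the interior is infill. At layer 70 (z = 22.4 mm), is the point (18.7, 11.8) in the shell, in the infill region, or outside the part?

At z = 22.4 mm: the sphere is not intersected at this z (|z−center|=11.400 > r=11); the cube at (8.5, 11) (footprint 15×4) is included at this height; Combining (union): only the 15×4 cube at (8.5, 11) is present, so the union is just that shape — 1 connected region. Overall, the cross-section is a single solid region. The nearest boundary edge runs (8.50, 11.00)→(23.50, 11.00); distance from the point to it = 0.80 mm. The point is inside the cross-section, 0.80 mm from the nearest boundary — within the 1.2 mm shell band (2 × 0.6).

shell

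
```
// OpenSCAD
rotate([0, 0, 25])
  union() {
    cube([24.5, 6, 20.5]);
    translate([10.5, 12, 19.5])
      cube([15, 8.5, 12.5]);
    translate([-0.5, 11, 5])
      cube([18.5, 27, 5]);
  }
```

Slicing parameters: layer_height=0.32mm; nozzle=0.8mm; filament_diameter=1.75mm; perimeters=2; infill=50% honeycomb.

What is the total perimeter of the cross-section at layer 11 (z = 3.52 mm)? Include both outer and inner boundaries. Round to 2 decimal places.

At z = 3.52 mm: the cube (footprint 24.5×6) is included at this height (perimeter 61.00 mm); the cube at (10.5, 12) does not reach this height (z outside [19.5, 32]); the cube at (-0.5, 11) does not reach this height (z outside [5, 10]); Merging all regions: only the 24.5×6 cube is present, so the union is just that shape — boundary = 61.00 mm; (whole slice rotated 25° about Z — lengths, areas and connectivity unchanged). Overall, the cross-section is a single solid region. Total boundary length (outer) = 61.00 mm.

61.00 mm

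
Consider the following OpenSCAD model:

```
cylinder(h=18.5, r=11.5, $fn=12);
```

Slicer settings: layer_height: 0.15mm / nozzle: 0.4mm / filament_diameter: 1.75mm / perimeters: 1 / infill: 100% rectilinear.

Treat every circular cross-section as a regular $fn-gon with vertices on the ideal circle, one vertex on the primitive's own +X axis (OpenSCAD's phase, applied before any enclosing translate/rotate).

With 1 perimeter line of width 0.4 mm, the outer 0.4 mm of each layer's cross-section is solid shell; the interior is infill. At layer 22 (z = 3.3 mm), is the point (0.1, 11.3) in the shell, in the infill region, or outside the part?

At z = 3.3 mm: the cylinder: section is a regular 12-gon, circumradius r=11.5. Overall, the cross-section is a single solid region. The nearest boundary edge runs (5.75, 9.96)→(0.00, 11.50); distance from the point to it = 0.17 mm. The point is inside the cross-section, 0.17 mm from the nearest boundary — within the 0.4 mm shell band (1 × 0.4).

shell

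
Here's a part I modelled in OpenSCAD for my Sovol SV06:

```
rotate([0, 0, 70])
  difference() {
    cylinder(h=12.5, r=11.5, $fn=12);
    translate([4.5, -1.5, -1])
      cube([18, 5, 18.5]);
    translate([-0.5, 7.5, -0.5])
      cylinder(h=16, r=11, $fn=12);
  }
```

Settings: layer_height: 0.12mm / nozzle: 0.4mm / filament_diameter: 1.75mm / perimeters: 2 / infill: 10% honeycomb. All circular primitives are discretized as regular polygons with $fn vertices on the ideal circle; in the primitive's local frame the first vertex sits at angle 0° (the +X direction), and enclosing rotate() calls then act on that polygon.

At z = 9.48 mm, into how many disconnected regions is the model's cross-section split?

At z = 9.48 mm: the cylinder: section is a regular 12-gon, circumradius r=11.5; the cube at (4.5, -1.5) is present — its section is the full 18×5 rectangle; the r=11 cylinder at (-0.5, 7.5) gives a regular 12-gon of circumradius 11 (constant along its height); Taking the first minus the rest: starting from the r=11.5 cylinder, the 18×5 cube at (4.5, -1.5) partially overlaps it — only the 33.06 mm² overlap (of its 90.00 mm²) is removed, clipping the outline; the r=11 cylinder at (-0.5, 7.5) partially overlaps it — only the 200.92 mm² overlap (of its 363.00 mm²) is removed, clipping the outline — 2 connected regions; (whole slice rotated 70° about Z — lengths, areas and connectivity unchanged). The result has 2 disconnected regions.

2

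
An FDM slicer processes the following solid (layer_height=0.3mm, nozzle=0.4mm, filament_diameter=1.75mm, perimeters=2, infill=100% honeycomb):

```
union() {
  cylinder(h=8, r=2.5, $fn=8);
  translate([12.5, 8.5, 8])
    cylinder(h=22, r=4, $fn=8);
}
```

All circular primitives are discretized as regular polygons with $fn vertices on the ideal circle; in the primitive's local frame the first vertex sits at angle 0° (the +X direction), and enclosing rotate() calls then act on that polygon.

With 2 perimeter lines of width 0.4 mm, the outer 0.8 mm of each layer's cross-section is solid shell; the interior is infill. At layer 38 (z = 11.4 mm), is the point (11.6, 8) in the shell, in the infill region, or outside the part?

infill

At z = 11.4 mm: the cylinder is absent (z outside [0, 8]); the r=4 cylinder at (12.5, 8.5) contributes a regular 8-gon of circumradius 4; Combining (union): only the r=4 cylinder at (12.5, 8.5) is present, so the union is just that shape — 1 connected region. Overall, the cross-section is a single solid region. The nearest boundary edge runs (8.50, 8.50)→(9.67, 5.67); distance from the point to it = 2.67 mm. The point is inside the cross-section and 2.67 mm from the nearest boundary — more than the 0.8 mm shell width (2 × 0.4), so it's in the infill interior.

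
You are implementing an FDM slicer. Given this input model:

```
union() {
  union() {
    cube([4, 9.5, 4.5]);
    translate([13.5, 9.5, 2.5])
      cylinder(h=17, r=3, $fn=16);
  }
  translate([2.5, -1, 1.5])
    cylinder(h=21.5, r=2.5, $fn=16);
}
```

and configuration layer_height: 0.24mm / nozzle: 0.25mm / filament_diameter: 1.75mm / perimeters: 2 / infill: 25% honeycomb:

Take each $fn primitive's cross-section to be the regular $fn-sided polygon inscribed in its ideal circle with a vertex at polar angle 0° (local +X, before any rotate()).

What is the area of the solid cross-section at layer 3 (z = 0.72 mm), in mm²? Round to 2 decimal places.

At z = 0.72 mm: the 4×9.5 cube contributes its full rectangle (area 38.00 mm²); the cylinder at (13.5, 9.5) is not intersected at this z (z outside [2.5, 19.5]); Combining (union): only the 4×9.5 cube is present, so the union is just that shape — area = 38.00 mm²; the cylinder at (2.5, -1) is not intersected at this z (z outside [1.5, 23]); Taking the union: only the result so far is present, so the union is just that shape — area = 38.00 mm². Overall, the cross-section is a single solid region. Net area = 38.00 mm².

38.00 mm²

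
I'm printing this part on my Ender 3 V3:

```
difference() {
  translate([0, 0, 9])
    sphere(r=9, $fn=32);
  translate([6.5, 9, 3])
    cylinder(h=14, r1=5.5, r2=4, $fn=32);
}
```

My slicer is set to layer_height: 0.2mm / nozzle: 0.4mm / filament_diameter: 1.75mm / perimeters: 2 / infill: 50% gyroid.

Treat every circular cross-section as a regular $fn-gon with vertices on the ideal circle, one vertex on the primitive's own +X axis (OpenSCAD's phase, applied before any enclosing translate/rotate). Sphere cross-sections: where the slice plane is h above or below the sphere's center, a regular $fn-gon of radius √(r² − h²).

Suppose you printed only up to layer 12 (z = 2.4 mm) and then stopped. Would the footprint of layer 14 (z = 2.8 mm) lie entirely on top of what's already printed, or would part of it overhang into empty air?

Compare the two slices. At z = 2.4: the r=9 sphere contributes a regular 32-gon of circumradius √(9²−6.6²) = 6.119 (area = (32/2)·6.119²·sin(360°/32) = 116.87 mm²); the cone at (6.5, 9) is not intersected at this z (z outside [3, 17]); Subtracting the remaining from the first: none of the subtracted shapes is present at this height, so the r=9 sphere is unchanged — area = 116.87 mm². At z = 2.8: the r=9 sphere slices to a regular 32-gon of circumradius 6.524 (√(r²−h²) with h=6.2 from center) (area = (32/2)·6.524²·sin(360°/32) = 132.85 mm²); the cone at (6.5, 9) is absent (z outside [3, 17]); After the difference (first − rest): none of the subtracted shapes is present at this height, so the r=9 sphere is unchanged — area = 132.85 mm². Checking containment: at z = 2.8 the cross-section extends beyond the z = 2.4 cross-section by about 15.98 mm².

part overhangs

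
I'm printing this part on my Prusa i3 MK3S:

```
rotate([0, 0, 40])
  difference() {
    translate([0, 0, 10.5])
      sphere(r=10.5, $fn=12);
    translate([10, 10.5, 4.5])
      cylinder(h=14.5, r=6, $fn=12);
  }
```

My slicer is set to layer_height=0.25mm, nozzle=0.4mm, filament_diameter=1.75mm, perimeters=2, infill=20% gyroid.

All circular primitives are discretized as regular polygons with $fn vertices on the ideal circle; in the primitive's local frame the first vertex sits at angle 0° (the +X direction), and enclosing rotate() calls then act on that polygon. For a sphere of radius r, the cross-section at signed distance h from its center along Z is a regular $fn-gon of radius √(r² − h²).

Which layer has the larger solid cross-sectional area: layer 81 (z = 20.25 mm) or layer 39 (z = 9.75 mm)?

Layer 81 (z = 20.25): the r=10.5 sphere contributes a regular 12-gon of circumradius √(10.5²−9.75²) = 3.897 (area = (12/2)·3.897²·sin(360°/12) = 45.56 mm²); the cylinder at (10, 10.5) is absent (z outside [4.5, 19]); Subtracting the remaining from the first: none of the subtracted shapes is present at this height, so the r=10.5 sphere is unchanged — area = 45.56 mm²; (whole slice rotated 40° about Z — lengths, areas and connectivity unchanged). So its area = 45.56 mm². Layer 39 (z = 9.75): the sphere: section is a regular 12-gon, circumradius = √(r²−h²) = √(10.5²−0.75²) = 10.473 (area = (12/2)·10.473²·sin(360°/12) = 329.06 mm²); the cylinder at (10, 10.5): section is a regular 12-gon, circumradius r=6 (area = (12/2)·6.000²·sin(360°/12) = 108.00 mm²); After the difference (first − rest): starting from the r=10.5 sphere (329.06 mm²), the r=6 cylinder at (10, 10.5) partially overlaps it — only the 7.35 mm² overlap (of its 108.00 mm²) is removed, clipping the outline — area = 321.71 mm²; (whole slice rotated 40° about Z — lengths, areas and connectivity unchanged). So its area = 321.71 mm². Layer 39 is larger (321.71 vs 45.56 mm²).

layer 39 (z = 9.75 mm)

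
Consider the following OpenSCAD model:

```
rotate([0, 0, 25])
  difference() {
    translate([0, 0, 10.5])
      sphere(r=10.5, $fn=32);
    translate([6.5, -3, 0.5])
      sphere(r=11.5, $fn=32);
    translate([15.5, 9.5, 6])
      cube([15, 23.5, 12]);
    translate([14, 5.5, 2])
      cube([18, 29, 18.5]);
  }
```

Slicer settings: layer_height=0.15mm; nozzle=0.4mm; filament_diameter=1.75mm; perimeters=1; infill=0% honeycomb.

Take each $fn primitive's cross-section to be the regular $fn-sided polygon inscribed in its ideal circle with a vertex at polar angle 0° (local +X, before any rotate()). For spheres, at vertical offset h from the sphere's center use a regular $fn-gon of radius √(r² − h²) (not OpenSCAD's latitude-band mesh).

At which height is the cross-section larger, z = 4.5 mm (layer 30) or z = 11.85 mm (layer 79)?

Layer 30 (z = 4.5): the r=10.5 sphere slices to a regular 32-gon of circumradius 8.617 (√(r²−h²) with h=6 from center) (area = (32/2)·8.617²·sin(360°/32) = 231.77 mm²); the r=11.5 sphere at (6.5, -3) contributes a regular 32-gon of circumradius √(11.5²−4²) = 10.782 (area = (32/2)·10.782²·sin(360°/32) = 362.87 mm²); the cube at (15.5, 9.5) is absent (z outside [6, 18]); the cube at (14, 5.5) is present — its section is the full 18×29 rectangle (area 522.00 mm²); After the difference (first − rest): starting from the r=10.5 sphere (231.77 mm²), the r=11.5 sphere at (6.5, -3) partially overlaps it — only the 155.35 mm² overlap (of its 362.87 mm²) is removed, clipping the outline; the 18×29 cube at (14, 5.5) misses the remaining region (no effect) — area = 76.42 mm²; (rotated 25° about Z; rotation is an isometry so areas/perimeters/island counts are preserved). So its area = 76.42 mm². Layer 79 (z = 11.85): the r=10.5 sphere contributes a regular 32-gon of circumradius √(10.5²−1.35²) = 10.413 (area = (32/2)·10.413²·sin(360°/32) = 338.45 mm²); the r=11.5 sphere at (6.5, -3) contributes a regular 32-gon of circumradius √(11.5²−11.35²) = 1.851 (area = (32/2)·1.851²·sin(360°/32) = 10.70 mm²); the cube at (15.5, 9.5) is present — its section is the full 15×23.5 rectangle (area 352.50 mm²); the cube at (14, 5.5) is present — its section is the full 18×29 rectangle (area 522.00 mm²); Taking the first minus the rest: starting from the r=10.5 sphere (338.45 mm²), the r=11.5 sphere at (6.5, -3) lies wholly inside it (removes its full 10.70 mm² and its 11.61 mm outline becomes a hole wall); the 15×23.5 cube at (15.5, 9.5) misses the remaining region (no effect); the 18×29 cube at (14, 5.5) misses the remaining region (no effect) — area = 327.75 mm²; (rotated 25° about Z; rotation is an isometry so areas/perimeters/island counts are preserved). So its area = 327.75 mm². Layer 79 is larger (327.75 vs 76.42 mm²).

layer 79 (z = 11.85 mm)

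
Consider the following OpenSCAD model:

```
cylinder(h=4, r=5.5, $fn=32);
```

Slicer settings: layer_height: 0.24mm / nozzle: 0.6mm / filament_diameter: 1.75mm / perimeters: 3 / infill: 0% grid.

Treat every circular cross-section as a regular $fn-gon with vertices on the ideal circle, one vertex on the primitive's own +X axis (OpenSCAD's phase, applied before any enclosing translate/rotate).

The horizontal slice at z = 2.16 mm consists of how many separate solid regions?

1

At z = 2.16 mm: the r=5.5 cylinder gives a regular 32-gon of circumradius 5.5 (constant along its height). The result has 1 disconnected region.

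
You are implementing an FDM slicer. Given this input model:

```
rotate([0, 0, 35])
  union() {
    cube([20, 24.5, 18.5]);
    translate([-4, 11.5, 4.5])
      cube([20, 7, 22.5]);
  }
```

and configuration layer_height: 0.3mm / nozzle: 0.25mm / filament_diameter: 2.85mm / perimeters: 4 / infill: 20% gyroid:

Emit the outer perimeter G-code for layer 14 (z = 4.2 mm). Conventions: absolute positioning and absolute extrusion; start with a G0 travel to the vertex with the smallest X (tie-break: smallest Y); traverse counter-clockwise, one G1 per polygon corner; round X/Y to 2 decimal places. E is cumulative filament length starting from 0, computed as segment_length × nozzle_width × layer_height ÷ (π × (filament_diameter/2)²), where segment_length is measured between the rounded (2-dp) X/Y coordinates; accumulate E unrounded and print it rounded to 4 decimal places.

G0 X-14.05 Y20.07 Z4.20
G1 X0.00 Y0.00 E0.2880
G1 X16.38 Y11.47 E0.5231
G1 X2.33 Y31.54 E0.8111
G1 X-14.05 Y20.07 E1.0462

At z = 4.2 mm: the cube is present — its section is the full 20×24.5 rectangle; the cube at (-4, 11.5) is absent (z outside [4.5, 27]); Taking the union: only the 20×24.5 cube is present, so the union is just that shape — 1 connected region; (whole slice rotated 35° about Z — lengths, areas and connectivity unchanged). The outline is a single polygon with 4 vertices. Extrusion per mm of travel: 0.25 × 0.3 / (π × 1.425²) = 0.011757. Accumulating E over each segment gives final E = 1.0462.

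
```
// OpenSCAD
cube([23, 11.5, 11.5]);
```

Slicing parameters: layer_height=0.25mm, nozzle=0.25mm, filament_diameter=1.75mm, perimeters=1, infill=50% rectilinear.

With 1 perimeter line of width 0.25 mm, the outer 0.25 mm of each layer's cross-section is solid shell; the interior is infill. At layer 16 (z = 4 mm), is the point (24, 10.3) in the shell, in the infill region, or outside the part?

outside

At z = 4 mm: the cube (footprint 23×11.5) is included at this height. Overall, the cross-section is a single solid region. The nearest boundary edge runs (23.00, 0.00)→(23.00, 11.50); distance from the point to it = 1.00 mm. The point is not inside any of the regions above, so it lies outside the cross-section (1.00 mm from the nearest boundary).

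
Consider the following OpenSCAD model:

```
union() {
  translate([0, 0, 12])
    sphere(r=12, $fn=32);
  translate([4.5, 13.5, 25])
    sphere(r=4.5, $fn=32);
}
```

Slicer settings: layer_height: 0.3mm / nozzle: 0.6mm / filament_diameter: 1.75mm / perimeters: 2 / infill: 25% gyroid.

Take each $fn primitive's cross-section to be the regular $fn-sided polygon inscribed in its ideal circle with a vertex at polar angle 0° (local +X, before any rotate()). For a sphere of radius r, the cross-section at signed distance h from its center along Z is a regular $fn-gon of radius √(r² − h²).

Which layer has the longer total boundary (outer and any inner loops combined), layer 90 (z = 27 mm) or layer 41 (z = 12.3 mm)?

layer 41 (z = 12.3 mm)

Layer 90 (z = 27): the sphere is absent (|z−center|=15.000 > r=12); the r=4.5 sphere at (4.5, 13.5) slices to a regular 32-gon of circumradius 4.031 (√(r²−h²) with h=2 from center) (perimeter = 2·32·4.031·sin(180°/32) = 25.29 mm); Merging all regions: only the r=4.5 sphere at (4.5, 13.5) is present, so the union is just that shape — boundary = 25.29 mm. So its perimeter = 25.29 mm. Layer 41 (z = 12.3): the sphere: section is a regular 32-gon, circumradius = √(r²−h²) = √(12²−0.3²) = 11.996 (perimeter = 2·32·11.996·sin(180°/32) = 75.25 mm); the sphere at (4.5, 13.5) does not reach this height (|z−center|=12.700 > r=4.5); Taking the union: only the r=12 sphere is present, so the union is just that shape — boundary = 75.25 mm. So its perimeter = 75.25 mm. Layer 41 is larger (75.25 vs 25.29 mm).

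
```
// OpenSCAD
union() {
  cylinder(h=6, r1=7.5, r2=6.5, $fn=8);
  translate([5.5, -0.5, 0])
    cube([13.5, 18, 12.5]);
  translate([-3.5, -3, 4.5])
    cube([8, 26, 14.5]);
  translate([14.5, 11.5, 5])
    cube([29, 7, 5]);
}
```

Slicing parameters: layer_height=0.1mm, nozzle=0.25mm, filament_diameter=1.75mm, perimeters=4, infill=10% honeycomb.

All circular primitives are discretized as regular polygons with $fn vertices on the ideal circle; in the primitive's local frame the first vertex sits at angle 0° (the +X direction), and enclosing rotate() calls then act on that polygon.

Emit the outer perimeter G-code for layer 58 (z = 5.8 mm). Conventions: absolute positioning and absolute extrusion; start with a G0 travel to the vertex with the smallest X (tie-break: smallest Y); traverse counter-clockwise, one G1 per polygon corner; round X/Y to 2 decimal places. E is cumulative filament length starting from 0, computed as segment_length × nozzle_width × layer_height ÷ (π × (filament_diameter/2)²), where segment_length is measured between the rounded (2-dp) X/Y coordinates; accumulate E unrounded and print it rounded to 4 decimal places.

At z = 5.8 mm: the cone: at t=0.967 of its height the radius interpolates to r₁+(r₂−r₁)t = 6.533, giving a regular 8-gon of that circumradius; the cube at (5.5, -0.5) is present — its section is the full 13.5×18 rectangle; the cube at (-3.5, -3) (footprint 8×26) is included at this height; the cube at (14.5, 11.5) (footprint 29×7) is included at this height; Combining (union): the regions partially overlap (shared area 98.29 mm²), so overlapping operands fuse into one piece — 1 connected region. The outline is a single polygon with 19 vertices. Extrusion per mm of travel: 0.25 × 0.1 / (π × 0.875²) = 0.010394. Accumulating E over each segment gives final E = 1.8972.

G0 X-6.53 Y0.00 Z5.80
G1 X-4.62 Y-4.62 E0.0520
G1 X0.00 Y-6.53 E0.1039
G1 X4.62 Y-4.62 E0.1559
G1 X6.33 Y-0.50 E0.2022
G1 X19.00 Y-0.50 E0.3339
G1 X19.00 Y11.50 E0.4587
G1 X43.50 Y11.50 E0.7133
G1 X43.50 Y18.50 E0.7861
G1 X14.50 Y18.50 E1.0875
G1 X14.50 Y17.50 E1.0979
G1 X5.50 Y17.50 E1.1914
G1 X5.50 Y2.49 E1.3474
G1 X4.62 Y4.62 E1.3714
G1 X4.50 Y4.67 E1.3727
G1 X4.50 Y23.00 E1.5633
G1 X-3.50 Y23.00 E1.6464
G1 X-3.50 Y5.08 E1.8327
G1 X-4.62 Y4.62 E1.8453
G1 X-6.53 Y0.00 E1.8972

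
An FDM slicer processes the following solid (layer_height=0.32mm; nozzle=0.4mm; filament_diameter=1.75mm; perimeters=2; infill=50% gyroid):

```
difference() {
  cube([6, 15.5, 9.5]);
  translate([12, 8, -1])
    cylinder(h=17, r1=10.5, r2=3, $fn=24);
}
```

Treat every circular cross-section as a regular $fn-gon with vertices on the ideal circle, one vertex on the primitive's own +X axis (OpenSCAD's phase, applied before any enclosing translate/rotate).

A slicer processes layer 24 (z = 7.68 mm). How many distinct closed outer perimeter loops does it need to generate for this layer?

At z = 7.68 mm: the cube is present — its section is the full 6×15.5 rectangle; the cone at (12, 8): at t=0.511 of its height the radius interpolates to r₁+(r₂−r₁)t = 6.671, giving a regular 24-gon of that circumradius; After the difference (first − rest): starting from the 6×15.5 cube, the cone at (12, 8) partially overlaps it — only the 2.40 mm² overlap (of its 138.20 mm²) is removed, clipping the outline — 1 connected region. The result has 1 disconnected region.

1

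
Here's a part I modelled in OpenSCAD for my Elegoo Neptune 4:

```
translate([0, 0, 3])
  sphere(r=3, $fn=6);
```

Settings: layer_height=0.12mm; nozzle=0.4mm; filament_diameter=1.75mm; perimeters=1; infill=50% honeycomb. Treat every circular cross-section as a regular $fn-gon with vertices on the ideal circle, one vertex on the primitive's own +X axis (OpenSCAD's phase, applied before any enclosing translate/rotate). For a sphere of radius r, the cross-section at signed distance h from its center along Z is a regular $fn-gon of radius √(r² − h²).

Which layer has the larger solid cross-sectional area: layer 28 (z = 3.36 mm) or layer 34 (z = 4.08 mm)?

layer 28 (z = 3.36 mm)

Layer 28 (z = 3.36): the r=3 sphere slices to a regular 6-gon of circumradius 2.978 (√(r²−h²) with h=0.36 from center) (area = (6/2)·2.978²·sin(360°/6) = 23.05 mm²). So its area = 23.05 mm². Layer 34 (z = 4.08): the r=3 sphere slices to a regular 6-gon of circumradius 2.799 (√(r²−h²) with h=1.08 from center) (area = (6/2)·2.799²·sin(360°/6) = 20.35 mm²). So its area = 20.35 mm². Layer 28 is larger (23.05 vs 20.35 mm²).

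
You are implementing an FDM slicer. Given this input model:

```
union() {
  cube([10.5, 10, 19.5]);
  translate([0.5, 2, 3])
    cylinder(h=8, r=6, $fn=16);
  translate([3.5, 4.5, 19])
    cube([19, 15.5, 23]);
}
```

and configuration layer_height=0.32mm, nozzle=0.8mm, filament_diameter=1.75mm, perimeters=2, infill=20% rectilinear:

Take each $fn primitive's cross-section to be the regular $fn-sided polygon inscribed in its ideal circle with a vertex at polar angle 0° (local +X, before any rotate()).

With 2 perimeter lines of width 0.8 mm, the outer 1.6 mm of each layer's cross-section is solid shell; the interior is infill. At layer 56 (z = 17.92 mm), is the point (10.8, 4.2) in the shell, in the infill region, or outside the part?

outside

At z = 17.92 mm: the cube is present — its section is the full 10.5×10 rectangle; the cylinder at (0.5, 2) is absent (z outside [3, 11]); the cube at (3.5, 4.5) does not reach this height (z outside [19, 42]); Combining (union): only the 10.5×10 cube is present, so the union is just that shape — 1 connected region. Overall, the cross-section is a single solid region. The nearest boundary edge runs (10.50, 0.00)→(10.50, 10.00); distance from the point to it = 0.30 mm. The point is not inside any of the regions above, so it lies outside the cross-section (0.30 mm from the nearest boundary).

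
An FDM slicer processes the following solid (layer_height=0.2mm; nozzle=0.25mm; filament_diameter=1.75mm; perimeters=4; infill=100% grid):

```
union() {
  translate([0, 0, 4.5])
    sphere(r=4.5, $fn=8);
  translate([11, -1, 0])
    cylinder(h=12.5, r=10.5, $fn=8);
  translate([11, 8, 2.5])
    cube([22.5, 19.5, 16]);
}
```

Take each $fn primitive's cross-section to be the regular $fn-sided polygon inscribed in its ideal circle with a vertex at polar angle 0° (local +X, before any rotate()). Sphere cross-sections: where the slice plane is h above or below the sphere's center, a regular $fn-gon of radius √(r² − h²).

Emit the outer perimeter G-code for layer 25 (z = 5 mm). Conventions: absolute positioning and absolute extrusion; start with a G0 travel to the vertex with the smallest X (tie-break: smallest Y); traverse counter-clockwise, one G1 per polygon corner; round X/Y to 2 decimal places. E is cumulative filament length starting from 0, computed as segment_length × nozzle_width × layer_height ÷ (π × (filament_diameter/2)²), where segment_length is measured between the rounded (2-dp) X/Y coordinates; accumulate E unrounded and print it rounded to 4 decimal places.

At z = 5 mm: the r=4.5 sphere slices to a regular 8-gon of circumradius 4.472 (√(r²−h²) with h=0.5 from center); the r=10.5 cylinder at (11, -1) contributes a regular 8-gon of circumradius 10.5; the 22.5×19.5 cube at (11, 8) contributes its full rectangle; Merging all regions: the regions partially overlap (shared area 19.85 mm²), so overlapping operands fuse into one piece — 1 connected region. The outline is a single polygon with 18 vertices. Extrusion per mm of travel: 0.25 × 0.2 / (π × 0.875²) = 0.020788. Accumulating E over each segment gives final E = 3.1052.

G0 X-4.47 Y0.00 Z5.00
G1 X-3.16 Y-3.16 E0.0711
G1 X0.00 Y-4.47 E0.1422
G1 X1.65 Y-3.79 E0.1793
G1 X3.58 Y-8.42 E0.2836
G1 X11.00 Y-11.50 E0.4506
G1 X18.42 Y-8.42 E0.6176
G1 X21.50 Y-1.00 E0.7846
G1 X18.42 Y6.42 E0.9516
G1 X14.62 Y8.00 E1.0372
G1 X33.50 Y8.00 E1.4296
G1 X33.50 Y27.50 E1.8350
G1 X11.00 Y27.50 E2.3027
G1 X11.00 Y9.50 E2.6769
G1 X3.58 Y6.42 E2.8439
G1 X2.36 Y3.49 E2.9099
G1 X0.00 Y4.47 E2.9630
G1 X-3.16 Y3.16 E3.0341
G1 X-4.47 Y0.00 E3.1052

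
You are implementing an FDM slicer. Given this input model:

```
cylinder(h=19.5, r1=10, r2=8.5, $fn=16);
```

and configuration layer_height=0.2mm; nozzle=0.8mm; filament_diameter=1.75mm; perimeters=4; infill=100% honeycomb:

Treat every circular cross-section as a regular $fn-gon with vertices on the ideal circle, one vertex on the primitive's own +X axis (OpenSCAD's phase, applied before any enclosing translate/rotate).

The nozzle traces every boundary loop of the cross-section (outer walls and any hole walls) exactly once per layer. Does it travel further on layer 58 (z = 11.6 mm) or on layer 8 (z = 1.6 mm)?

layer 8 (z = 1.6 mm)

Layer 58 (z = 11.6): the cone (r1=10→r2=8.5) has section circumradius 9.108 here — a regular 16-gon (perimeter = 2·16·9.108·sin(180°/16) = 56.86 mm). So its perimeter = 56.86 mm. Layer 8 (z = 1.6): the cone (r1=10→r2=8.5) has section circumradius 9.877 here — a regular 16-gon (perimeter = 2·16·9.877·sin(180°/16) = 61.66 mm). So its perimeter = 61.66 mm. Layer 8 is larger (61.66 vs 56.86 mm).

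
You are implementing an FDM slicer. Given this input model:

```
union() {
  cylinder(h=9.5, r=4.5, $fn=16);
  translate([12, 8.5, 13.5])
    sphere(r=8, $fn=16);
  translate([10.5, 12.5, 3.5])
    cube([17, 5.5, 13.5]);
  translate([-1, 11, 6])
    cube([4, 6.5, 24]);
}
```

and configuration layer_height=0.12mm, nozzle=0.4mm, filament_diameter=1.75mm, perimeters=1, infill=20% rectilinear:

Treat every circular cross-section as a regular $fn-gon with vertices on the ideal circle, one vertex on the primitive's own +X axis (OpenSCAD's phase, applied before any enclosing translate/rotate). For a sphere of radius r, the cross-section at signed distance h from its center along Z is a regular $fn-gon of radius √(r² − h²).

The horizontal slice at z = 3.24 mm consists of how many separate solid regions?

At z = 3.24 mm: the cylinder: section is a regular 16-gon, circumradius r=4.5; the sphere at (12, 8.5) is not intersected at this z (|z−center|=10.260 > r=8); the cube at (10.5, 12.5) is not intersected at this z (z outside [3.5, 17]); the cube at (-1, 11) is absent (z outside [6, 30]); Taking the union: only the r=4.5 cylinder is present, so the union is just that shape — 1 connected region. The result has 1 disconnected region.

1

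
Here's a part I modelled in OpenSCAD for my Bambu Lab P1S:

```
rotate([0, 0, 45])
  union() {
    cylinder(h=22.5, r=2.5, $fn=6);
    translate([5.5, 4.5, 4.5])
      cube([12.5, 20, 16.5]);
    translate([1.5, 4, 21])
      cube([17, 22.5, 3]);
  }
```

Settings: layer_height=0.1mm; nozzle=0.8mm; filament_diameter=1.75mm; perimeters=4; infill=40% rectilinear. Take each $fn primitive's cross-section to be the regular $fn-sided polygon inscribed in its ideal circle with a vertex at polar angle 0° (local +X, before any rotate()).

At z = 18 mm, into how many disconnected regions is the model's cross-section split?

At z = 18 mm: the r=2.5 cylinder contributes a regular 6-gon of circumradius 2.5; the cube at (5.5, 4.5) (footprint 12.5×20) is included at this height; the cube at (1.5, 4) is absent (z outside [21, 24]); Merging all regions: the 2 present regions are separate (no shared area or edge), so areas and boundary lengths simply add and each stays a separate island — 2 connected regions; (rotated 45° about Z; rotation is an isometry so areas/perimeters/island counts are preserved). The result has 2 disconnected regions.

2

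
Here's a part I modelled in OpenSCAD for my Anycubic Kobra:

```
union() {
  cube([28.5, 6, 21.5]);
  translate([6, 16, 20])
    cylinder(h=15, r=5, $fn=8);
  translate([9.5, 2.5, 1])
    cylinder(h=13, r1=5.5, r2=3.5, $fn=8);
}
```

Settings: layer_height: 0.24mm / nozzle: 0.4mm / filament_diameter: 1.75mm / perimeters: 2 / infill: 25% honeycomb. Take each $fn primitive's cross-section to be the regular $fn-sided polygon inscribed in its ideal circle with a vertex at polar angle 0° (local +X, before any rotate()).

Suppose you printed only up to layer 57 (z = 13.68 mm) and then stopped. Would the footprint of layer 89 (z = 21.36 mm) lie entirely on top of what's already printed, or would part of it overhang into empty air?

part overhangs

Compare the two slices. At z = 13.68: the 28.5×6 cube contributes its full rectangle (area 171.00 mm²); the cylinder at (6, 16) does not reach this height (z outside [20, 35]); the cone at (9.5, 2.5) (r1=5.5→r2=3.5) has section circumradius 3.549 here — a regular 8-gon (area = (8/2)·3.549²·sin(360°/8) = 35.63 mm²); Taking the union: the regions partially overlap — summed areas 206.63 mm² minus the doubly-counted overlap 32.97 mm² gives 173.66 mm² — area = 173.66 mm². At z = 21.36: the cube is present — its section is the full 28.5×6 rectangle (area 171.00 mm²); the cylinder at (6, 16): section is a regular 8-gon, circumradius r=5 (area = (8/2)·5.000²·sin(360°/8) = 70.71 mm²); the cone at (9.5, 2.5) does not reach this height (z outside [1, 14]); Combining (union): the 2 present regions are separate (no shared area or edge), so areas and boundary lengths simply add and each stays a separate island — area = 241.71 mm². Checking containment: at z = 21.36 the cross-section extends beyond the z = 13.68 cross-section by about 70.71 mm².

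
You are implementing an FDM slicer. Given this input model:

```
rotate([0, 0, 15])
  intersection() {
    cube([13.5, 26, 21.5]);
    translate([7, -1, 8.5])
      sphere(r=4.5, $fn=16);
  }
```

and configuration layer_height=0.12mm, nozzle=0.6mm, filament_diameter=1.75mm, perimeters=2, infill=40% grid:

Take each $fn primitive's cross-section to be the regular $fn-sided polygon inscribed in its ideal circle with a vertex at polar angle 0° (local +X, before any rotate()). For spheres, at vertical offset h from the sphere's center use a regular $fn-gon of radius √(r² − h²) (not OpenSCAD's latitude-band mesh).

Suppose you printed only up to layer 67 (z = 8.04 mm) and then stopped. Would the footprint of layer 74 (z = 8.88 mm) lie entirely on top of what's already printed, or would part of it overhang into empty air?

Compare the two slices. At z = 8.04: the 13.5×26 cube contributes its full rectangle (area 351.00 mm²); the r=4.5 sphere at (7, -1) slices to a regular 16-gon of circumradius 4.476 (√(r²−h²) with h=0.46 from center) (area = (16/2)·4.476²·sin(360°/16) = 61.35 mm²); After intersecting: the r=4.5 sphere at (7, -1) partially overlaps the 13.5×26 cube; clipping to the common part keeps 21.92 mm² — area = 21.92 mm²; (whole slice rotated 15° about Z — lengths, areas and connectivity unchanged). At z = 8.88: the 13.5×26 cube contributes its full rectangle (area 351.00 mm²); the r=4.5 sphere at (7, -1) contributes a regular 16-gon of circumradius √(4.5²−0.38²) = 4.484 (area = (16/2)·4.484²·sin(360°/16) = 61.55 mm²); Taking the intersection: the r=4.5 sphere at (7, -1) partially overlaps the 13.5×26 cube; clipping to the common part keeps 22.01 mm² — area = 22.01 mm²; (rotated 15° about Z; rotation is an isometry so areas/perimeters/island counts are preserved). Checking containment: the cross-section at z = 8.88 is a subset of the cross-section at z = 8.04.

entirely on top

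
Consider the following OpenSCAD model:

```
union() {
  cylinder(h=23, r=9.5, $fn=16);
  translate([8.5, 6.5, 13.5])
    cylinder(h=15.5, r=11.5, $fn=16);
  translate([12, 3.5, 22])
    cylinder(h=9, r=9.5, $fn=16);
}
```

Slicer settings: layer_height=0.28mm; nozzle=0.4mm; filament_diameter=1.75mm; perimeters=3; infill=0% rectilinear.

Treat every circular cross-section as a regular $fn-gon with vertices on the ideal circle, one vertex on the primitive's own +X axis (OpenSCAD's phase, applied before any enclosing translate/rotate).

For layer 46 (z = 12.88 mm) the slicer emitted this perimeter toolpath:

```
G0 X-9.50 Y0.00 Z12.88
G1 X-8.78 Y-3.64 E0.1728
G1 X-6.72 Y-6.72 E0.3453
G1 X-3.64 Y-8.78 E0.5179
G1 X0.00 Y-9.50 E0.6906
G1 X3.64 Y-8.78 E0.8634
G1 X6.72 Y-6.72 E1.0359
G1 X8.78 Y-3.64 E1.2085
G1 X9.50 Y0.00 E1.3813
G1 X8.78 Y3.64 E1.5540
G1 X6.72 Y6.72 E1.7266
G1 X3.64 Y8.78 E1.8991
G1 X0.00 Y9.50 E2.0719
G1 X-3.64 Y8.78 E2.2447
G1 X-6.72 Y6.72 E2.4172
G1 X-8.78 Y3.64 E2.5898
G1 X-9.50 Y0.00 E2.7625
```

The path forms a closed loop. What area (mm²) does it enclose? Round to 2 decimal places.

Apply the shoelace formula to the sequence of (X, Y) vertices; enclosed area = 276.48 mm².

276.48 mm²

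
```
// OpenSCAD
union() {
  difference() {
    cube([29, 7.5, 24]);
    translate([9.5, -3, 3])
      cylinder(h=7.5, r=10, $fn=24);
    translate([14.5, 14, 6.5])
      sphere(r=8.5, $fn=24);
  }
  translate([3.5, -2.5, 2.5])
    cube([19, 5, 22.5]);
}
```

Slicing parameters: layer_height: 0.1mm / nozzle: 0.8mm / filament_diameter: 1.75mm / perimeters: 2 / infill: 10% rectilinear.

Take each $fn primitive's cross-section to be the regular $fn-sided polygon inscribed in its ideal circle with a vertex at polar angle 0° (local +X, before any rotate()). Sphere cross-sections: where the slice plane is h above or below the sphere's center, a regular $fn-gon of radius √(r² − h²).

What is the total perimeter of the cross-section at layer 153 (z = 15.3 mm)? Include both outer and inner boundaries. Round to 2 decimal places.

78.00 mm

At z = 15.3 mm: the 29×7.5 cube contributes its full rectangle (perimeter 73.00 mm); the cylinder at (9.5, -3) is not intersected at this z (z outside [3, 10.5]); the sphere at (14.5, 14) is absent (|z−center|=8.800 > r=8.5); After the difference (first − rest): none of the subtracted shapes is present at this height, so the 29×7.5 cube is unchanged — boundary = 73.00 mm; the cube at (3.5, -2.5) is present — its section is the full 19×5 rectangle (perimeter 48.00 mm); Combining (union): the regions partially overlap (shared area 47.50 mm²), so the edge portions inside another operand are dropped and the merged outline is re-measured after clipping — boundary = 78.00 mm. Overall, the cross-section is a single solid region. Total boundary length (outer) = 78.00 mm.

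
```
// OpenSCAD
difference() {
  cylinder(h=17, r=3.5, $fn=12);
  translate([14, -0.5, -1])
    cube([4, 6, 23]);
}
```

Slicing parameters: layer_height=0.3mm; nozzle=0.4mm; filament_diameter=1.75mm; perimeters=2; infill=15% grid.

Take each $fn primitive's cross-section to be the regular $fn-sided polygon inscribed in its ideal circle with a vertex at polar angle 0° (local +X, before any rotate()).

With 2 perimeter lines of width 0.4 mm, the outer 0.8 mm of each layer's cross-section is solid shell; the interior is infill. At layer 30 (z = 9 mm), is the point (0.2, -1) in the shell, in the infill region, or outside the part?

infill

At z = 9 mm: the cylinder: section is a regular 12-gon, circumradius r=3.5; the cube at (14, -0.5) (footprint 4×6) is included at this height; Taking the first minus the rest: starting from the r=3.5 cylinder, the 4×6 cube at (14, -0.5) misses the remaining region (no effect) — 1 connected region. Overall, the cross-section is a single solid region. The nearest boundary edge runs (1.75, -3.03)→(-0.00, -3.50); distance from the point to it = 2.36 mm. The point is inside the cross-section and 2.36 mm from the nearest boundary — more than the 0.8 mm shell width (2 × 0.4), so it's in the infill interior.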